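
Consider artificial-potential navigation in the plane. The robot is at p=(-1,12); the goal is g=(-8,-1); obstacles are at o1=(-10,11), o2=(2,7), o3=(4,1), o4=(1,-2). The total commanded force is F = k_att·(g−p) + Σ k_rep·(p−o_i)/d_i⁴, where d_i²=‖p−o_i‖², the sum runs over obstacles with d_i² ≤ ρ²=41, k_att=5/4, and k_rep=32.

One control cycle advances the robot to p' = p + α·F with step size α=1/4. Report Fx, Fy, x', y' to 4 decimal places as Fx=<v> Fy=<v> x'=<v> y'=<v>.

Fx=-8.8330 Fy=-16.1116 x'=-3.2083 y'=7.9721

F_att = 5/4·(g−p) = 5/4·(-7,-13) = (-8.7500,-16.2500)
o1: d²=82 > ρ²=41 → inactive
o2: d²=34 ≤ ρ²=41; F_rep = 32·(-3,5)/34² = (-0.0830,0.1384)
o3: d²=146 > ρ²=41 → inactive
o4: d²=200 > ρ²=41 → inactive
F = F_att + ΣF_rep = (-8.8330,-16.1116)
p' = p + 1/4·F = (-3.2083,7.9721)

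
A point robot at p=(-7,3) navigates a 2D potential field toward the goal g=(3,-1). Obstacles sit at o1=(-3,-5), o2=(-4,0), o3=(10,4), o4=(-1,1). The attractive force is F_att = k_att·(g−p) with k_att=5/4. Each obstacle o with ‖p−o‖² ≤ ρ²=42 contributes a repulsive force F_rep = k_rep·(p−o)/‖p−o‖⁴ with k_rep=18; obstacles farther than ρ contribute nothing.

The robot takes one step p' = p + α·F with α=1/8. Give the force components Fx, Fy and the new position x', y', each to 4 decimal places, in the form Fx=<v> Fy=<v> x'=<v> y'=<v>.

Fx=12.2658 Fy=-4.8108 x'=-5.4668 y'=2.3986

F_att = 5/4·(g−p) = 5/4·(10,-4) = (12.5000,-5.0000)
o1: d²=80 > ρ²=42 → inactive
o2: d²=18 ≤ ρ²=42; F_rep = 18·(-3,3)/18² = (-0.1667,0.1667)
o3: d²=290 > ρ²=42 → inactive
o4: d²=40 ≤ ρ²=42; F_rep = 18·(-6,2)/40² = (-0.0675,0.0225)
F = F_att + ΣF_rep = (12.2658,-4.8108)
p' = p + 1/8·F = (-5.4668,2.3986)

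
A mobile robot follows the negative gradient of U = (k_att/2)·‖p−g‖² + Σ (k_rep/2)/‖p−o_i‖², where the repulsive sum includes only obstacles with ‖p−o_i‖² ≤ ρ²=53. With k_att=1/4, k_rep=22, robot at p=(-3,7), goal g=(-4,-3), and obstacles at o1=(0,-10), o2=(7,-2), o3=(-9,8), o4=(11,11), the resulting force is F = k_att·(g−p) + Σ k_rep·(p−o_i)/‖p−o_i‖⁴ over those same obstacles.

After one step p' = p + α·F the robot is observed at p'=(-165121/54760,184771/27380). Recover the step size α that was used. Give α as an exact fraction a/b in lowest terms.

F_att = 1/4·(g−p) = 1/4·(-1,-10) = (-0.2500,-2.5000)
o1: d²=298 > ρ²=53 → inactive
o2: d²=181 > ρ²=53 → inactive
o3: d²=37 ≤ ρ²=53; F_rep = 22·(6,-1)/37² = (0.0964,-0.0161)
o4: d²=212 > ρ²=53 → inactive
F = F_att + ΣF_rep = (-0.1536,-2.5161)
Δp = p'−p = (-0.0154,-0.2516); α = Δx/Fx = (-841/54760) / (-841/5476) = 1/10
check: Δy/Fy = (-6889/27380) / (-6889/2738) = 1/10 ✓

α = 1/10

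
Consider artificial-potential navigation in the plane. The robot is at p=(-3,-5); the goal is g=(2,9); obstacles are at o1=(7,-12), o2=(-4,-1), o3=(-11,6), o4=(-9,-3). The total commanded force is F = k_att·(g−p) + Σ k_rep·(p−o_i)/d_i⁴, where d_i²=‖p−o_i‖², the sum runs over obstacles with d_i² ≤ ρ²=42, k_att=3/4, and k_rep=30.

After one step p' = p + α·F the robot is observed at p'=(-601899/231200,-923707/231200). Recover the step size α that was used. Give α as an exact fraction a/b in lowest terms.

α = 1/10

F_att = 3/4·(g−p) = 3/4·(5,14) = (3.7500,10.5000)
o1: d²=149 > ρ²=42 → inactive
o2: d²=17 ≤ ρ²=42; F_rep = 30·(1,-4)/17² = (0.1038,-0.4152)
o3: d²=185 > ρ²=42 → inactive
o4: d²=40 ≤ ρ²=42; F_rep = 30·(6,-2)/40² = (0.1125,-0.0375)
F = F_att + ΣF_rep = (3.9663,10.0473)
Δp = p'−p = (0.3966,1.0047); α = Δx/Fx = (91701/231200) / (91701/23120) = 1/10
check: Δy/Fy = (232293/231200) / (232293/23120) = 1/10 ✓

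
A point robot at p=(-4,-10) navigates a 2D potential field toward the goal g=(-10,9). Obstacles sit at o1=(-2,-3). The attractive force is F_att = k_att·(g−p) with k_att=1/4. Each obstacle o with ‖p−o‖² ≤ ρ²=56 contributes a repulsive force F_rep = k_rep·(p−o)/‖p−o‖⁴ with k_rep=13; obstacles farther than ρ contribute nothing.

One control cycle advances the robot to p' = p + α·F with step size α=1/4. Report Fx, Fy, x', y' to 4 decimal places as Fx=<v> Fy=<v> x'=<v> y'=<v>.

Fx=-1.5093 Fy=4.7176 x'=-4.3773 y'=-8.8206

F_att = 1/4·(g−p) = 1/4·(-6,19) = (-1.5000,4.7500)
o1: d²=53 ≤ ρ²=56; F_rep = 13·(-2,-7)/53² = (-0.0093,-0.0324)
F = F_att + ΣF_rep = (-1.5093,4.7176)
p' = p + 1/4·F = (-4.3773,-8.8206)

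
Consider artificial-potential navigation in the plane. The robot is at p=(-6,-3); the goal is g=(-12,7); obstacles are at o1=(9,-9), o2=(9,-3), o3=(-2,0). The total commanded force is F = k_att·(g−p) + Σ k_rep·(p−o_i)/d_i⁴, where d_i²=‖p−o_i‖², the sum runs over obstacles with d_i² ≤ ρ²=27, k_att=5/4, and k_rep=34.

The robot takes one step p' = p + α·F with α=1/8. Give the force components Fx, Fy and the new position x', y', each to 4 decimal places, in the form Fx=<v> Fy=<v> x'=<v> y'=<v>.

F_att = 5/4·(g−p) = 5/4·(-6,10) = (-7.5000,12.5000)
o1: d²=261 > ρ²=27 → inactive
o2: d²=225 > ρ²=27 → inactive
o3: d²=25 ≤ ρ²=27; F_rep = 34·(-4,-3)/25² = (-0.2176,-0.1632)
F = F_att + ΣF_rep = (-7.7176,12.3368)
p' = p + 1/8·F = (-6.9647,-1.4579)

Fx=-7.7176 Fy=12.3368 x'=-6.9647 y'=-1.4579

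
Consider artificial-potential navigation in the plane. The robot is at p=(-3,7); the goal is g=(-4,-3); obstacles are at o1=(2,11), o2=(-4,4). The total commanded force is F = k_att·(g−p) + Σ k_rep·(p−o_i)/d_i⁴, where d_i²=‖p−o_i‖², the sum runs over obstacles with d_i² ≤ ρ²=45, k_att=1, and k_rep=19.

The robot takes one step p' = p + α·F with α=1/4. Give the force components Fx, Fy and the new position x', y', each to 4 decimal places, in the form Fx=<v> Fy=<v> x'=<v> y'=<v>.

Fx=-0.8665 Fy=-9.4752 x'=-3.2166 y'=4.6312

F_att = 1·(g−p) = 1·(-1,-10) = (-1.0000,-10.0000)
o1: d²=41 ≤ ρ²=45; F_rep = 19·(-5,-4)/41² = (-0.0565,-0.0452)
o2: d²=10 ≤ ρ²=45; F_rep = 19·(1,3)/10² = (0.1900,0.5700)
F = F_att + ΣF_rep = (-0.8665,-9.4752)
p' = p + 1/4·F = (-3.2166,4.6312)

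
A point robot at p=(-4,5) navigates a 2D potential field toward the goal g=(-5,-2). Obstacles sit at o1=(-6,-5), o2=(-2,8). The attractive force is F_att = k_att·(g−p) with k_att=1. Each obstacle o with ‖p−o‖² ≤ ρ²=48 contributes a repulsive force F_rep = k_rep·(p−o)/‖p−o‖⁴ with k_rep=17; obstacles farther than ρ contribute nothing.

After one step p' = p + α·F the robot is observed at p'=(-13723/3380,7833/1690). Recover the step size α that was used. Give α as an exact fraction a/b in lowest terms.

F_att = 1·(g−p) = 1·(-1,-7) = (-1.0000,-7.0000)
o1: d²=104 > ρ²=48 → inactive
o2: d²=13 ≤ ρ²=48; F_rep = 17·(-2,-3)/13² = (-0.2012,-0.3018)
F = F_att + ΣF_rep = (-1.2012,-7.3018)
Δp = p'−p = (-0.0601,-0.3651); α = Δx/Fx = (-203/3380) / (-203/169) = 1/20
check: Δy/Fy = (-617/1690) / (-1234/169) = 1/20 ✓

α = 1/20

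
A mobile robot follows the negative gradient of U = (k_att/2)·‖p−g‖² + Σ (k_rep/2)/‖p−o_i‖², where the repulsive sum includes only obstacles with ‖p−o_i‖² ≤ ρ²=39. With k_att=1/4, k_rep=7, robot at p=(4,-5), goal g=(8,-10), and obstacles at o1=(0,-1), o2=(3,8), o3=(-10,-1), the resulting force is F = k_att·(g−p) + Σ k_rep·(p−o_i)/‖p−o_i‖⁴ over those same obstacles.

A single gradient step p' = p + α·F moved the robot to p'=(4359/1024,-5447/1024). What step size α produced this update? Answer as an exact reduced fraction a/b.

F_att = 1/4·(g−p) = 1/4·(4,-5) = (1.0000,-1.2500)
o1: d²=32 ≤ ρ²=39; F_rep = 7·(4,-4)/32² = (0.0273,-0.0273)
o2: d²=170 > ρ²=39 → inactive
o3: d²=212 > ρ²=39 → inactive
F = F_att + ΣF_rep = (1.0273,-1.2773)
Δp = p'−p = (0.2568,-0.3193); α = Δx/Fx = (263/1024) / (263/256) = 1/4
check: Δy/Fy = (-327/1024) / (-327/256) = 1/4 ✓

α = 1/4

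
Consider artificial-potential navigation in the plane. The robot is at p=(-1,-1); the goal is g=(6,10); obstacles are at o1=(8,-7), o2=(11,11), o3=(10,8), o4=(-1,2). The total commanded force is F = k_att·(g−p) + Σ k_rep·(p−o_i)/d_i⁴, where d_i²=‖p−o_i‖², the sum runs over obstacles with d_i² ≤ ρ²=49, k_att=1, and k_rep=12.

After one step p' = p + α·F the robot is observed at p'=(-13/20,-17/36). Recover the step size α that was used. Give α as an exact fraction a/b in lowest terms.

F_att = 1·(g−p) = 1·(7,11) = (7.0000,11.0000)
o1: d²=117 > ρ²=49 → inactive
o2: d²=288 > ρ²=49 → inactive
o3: d²=202 > ρ²=49 → inactive
o4: d²=9 ≤ ρ²=49; F_rep = 12·(0,-3)/9² = (0.0000,-0.4444)
F = F_att + ΣF_rep = (7.0000,10.5556)
Δp = p'−p = (0.3500,0.5278); α = Δx/Fx = (7/20) / (7) = 1/20
check: Δy/Fy = (19/36) / (95/9) = 1/20 ✓

α = 1/20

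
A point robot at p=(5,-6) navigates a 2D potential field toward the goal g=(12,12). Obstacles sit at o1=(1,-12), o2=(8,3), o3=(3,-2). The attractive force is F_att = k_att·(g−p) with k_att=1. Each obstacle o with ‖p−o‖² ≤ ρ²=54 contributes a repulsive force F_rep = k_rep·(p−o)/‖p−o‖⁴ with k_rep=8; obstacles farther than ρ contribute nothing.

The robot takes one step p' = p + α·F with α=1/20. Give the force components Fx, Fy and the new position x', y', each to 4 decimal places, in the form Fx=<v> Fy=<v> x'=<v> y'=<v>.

Fx=7.0518 Fy=17.9378 x'=5.3526 y'=-5.1031

F_att = 1·(g−p) = 1·(7,18) = (7.0000,18.0000)
o1: d²=52 ≤ ρ²=54; F_rep = 8·(4,6)/52² = (0.0118,0.0178)
o2: d²=90 > ρ²=54 → inactive
o3: d²=20 ≤ ρ²=54; F_rep = 8·(2,-4)/20² = (0.0400,-0.0800)
F = F_att + ΣF_rep = (7.0518,17.9378)
p' = p + 1/20·F = (5.3526,-5.1031)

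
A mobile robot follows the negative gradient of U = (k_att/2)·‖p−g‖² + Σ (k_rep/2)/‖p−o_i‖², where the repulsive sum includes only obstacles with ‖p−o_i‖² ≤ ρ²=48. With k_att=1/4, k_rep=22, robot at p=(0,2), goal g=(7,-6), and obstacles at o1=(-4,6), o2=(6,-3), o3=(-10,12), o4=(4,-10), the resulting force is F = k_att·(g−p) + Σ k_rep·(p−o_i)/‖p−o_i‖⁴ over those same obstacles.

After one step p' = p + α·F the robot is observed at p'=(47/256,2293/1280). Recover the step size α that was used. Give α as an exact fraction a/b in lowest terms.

F_att = 1/4·(g−p) = 1/4·(7,-8) = (1.7500,-2.0000)
o1: d²=32 ≤ ρ²=48; F_rep = 22·(4,-4)/32² = (0.0859,-0.0859)
o2: d²=61 > ρ²=48 → inactive
o3: d²=200 > ρ²=48 → inactive
o4: d²=160 > ρ²=48 → inactive
F = F_att + ΣF_rep = (1.8359,-2.0859)
Δp = p'−p = (0.1836,-0.2086); α = Δx/Fx = (47/256) / (235/128) = 1/10
check: Δy/Fy = (-267/1280) / (-267/128) = 1/10 ✓

α = 1/10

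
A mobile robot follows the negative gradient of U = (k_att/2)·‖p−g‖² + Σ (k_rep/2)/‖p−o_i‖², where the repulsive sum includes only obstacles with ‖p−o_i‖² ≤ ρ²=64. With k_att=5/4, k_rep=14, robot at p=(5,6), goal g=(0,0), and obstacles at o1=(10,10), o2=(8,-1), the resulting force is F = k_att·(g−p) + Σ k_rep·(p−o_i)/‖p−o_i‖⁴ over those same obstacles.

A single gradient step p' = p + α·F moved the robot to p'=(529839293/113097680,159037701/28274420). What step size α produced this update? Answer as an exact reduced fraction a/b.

α = 1/20

F_att = 5/4·(g−p) = 5/4·(-5,-6) = (-6.2500,-7.5000)
o1: d²=41 ≤ ρ²=64; F_rep = 14·(-5,-4)/41² = (-0.0416,-0.0333)
o2: d²=58 ≤ ρ²=64; F_rep = 14·(-3,7)/58² = (-0.0125,0.0291)
F = F_att + ΣF_rep = (-6.3041,-7.5042)
Δp = p'−p = (-0.3152,-0.3752); α = Δx/Fx = (-35649107/113097680) / (-35649107/5654884) = 1/20
check: Δy/Fy = (-10608819/28274420) / (-10608819/1413721) = 1/20 ✓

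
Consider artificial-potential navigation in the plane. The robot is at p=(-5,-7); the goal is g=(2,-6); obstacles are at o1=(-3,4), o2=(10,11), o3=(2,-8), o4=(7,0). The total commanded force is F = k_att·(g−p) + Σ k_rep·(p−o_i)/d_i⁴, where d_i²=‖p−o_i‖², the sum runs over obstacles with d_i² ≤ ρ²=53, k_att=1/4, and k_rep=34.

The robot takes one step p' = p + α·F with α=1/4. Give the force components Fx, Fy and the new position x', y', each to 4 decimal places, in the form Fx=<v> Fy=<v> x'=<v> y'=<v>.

F_att = 1/4·(g−p) = 1/4·(7,1) = (1.7500,0.2500)
o1: d²=125 > ρ²=53 → inactive
o2: d²=549 > ρ²=53 → inactive
o3: d²=50 ≤ ρ²=53; F_rep = 34·(-7,1)/50² = (-0.0952,0.0136)
o4: d²=193 > ρ²=53 → inactive
F = F_att + ΣF_rep = (1.6548,0.2636)
p' = p + 1/4·F = (-4.5863,-6.9341)

Fx=1.6548 Fy=0.2636 x'=-4.5863 y'=-6.9341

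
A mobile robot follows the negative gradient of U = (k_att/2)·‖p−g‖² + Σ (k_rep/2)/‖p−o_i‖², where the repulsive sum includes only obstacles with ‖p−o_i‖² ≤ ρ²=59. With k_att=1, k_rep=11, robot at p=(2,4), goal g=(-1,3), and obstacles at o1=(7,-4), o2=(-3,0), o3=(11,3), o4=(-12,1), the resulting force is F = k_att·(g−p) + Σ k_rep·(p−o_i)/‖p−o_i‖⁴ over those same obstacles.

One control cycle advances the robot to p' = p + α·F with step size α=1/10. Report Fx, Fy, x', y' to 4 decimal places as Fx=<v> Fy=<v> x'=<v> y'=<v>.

F_att = 1·(g−p) = 1·(-3,-1) = (-3.0000,-1.0000)
o1: d²=89 > ρ²=59 → inactive
o2: d²=41 ≤ ρ²=59; F_rep = 11·(5,4)/41² = (0.0327,0.0262)
o3: d²=82 > ρ²=59 → inactive
o4: d²=205 > ρ²=59 → inactive
F = F_att + ΣF_rep = (-2.9673,-0.9738)
p' = p + 1/10·F = (1.7033,3.9026)

Fx=-2.9673 Fy=-0.9738 x'=1.7033 y'=3.9026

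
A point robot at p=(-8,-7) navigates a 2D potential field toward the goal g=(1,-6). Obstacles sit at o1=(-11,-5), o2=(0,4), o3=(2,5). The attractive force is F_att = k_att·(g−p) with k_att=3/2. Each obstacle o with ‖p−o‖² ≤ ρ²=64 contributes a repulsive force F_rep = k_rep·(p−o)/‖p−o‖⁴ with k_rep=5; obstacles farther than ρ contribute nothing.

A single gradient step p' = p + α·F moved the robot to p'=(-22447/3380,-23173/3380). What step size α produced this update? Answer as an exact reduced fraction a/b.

α = 1/10

F_att = 3/2·(g−p) = 3/2·(9,1) = (13.5000,1.5000)
o1: d²=13 ≤ ρ²=64; F_rep = 5·(3,-2)/13² = (0.0888,-0.0592)
o2: d²=185 > ρ²=64 → inactive
o3: d²=244 > ρ²=64 → inactive
F = F_att + ΣF_rep = (13.5888,1.4408)
Δp = p'−p = (1.3589,0.1441); α = Δx/Fx = (4593/3380) / (4593/338) = 1/10
check: Δy/Fy = (487/3380) / (487/338) = 1/10 ✓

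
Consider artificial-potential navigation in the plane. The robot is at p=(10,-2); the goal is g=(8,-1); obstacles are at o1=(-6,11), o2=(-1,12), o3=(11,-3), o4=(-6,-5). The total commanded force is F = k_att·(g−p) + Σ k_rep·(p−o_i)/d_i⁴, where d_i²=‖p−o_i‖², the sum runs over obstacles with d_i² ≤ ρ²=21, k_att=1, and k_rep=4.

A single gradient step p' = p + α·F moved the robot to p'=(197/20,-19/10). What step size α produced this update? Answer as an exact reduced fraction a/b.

F_att = 1·(g−p) = 1·(-2,1) = (-2.0000,1.0000)
o1: d²=425 > ρ²=21 → inactive
o2: d²=317 > ρ²=21 → inactive
o3: d²=2 ≤ ρ²=21; F_rep = 4·(-1,1)/2² = (-1.0000,1.0000)
o4: d²=265 > ρ²=21 → inactive
F = F_att + ΣF_rep = (-3.0000,2.0000)
Δp = p'−p = (-0.1500,0.1000); α = Δx/Fx = (-3/20) / (-3) = 1/20
check: Δy/Fy = (1/10) / (2) = 1/20 ✓

α = 1/20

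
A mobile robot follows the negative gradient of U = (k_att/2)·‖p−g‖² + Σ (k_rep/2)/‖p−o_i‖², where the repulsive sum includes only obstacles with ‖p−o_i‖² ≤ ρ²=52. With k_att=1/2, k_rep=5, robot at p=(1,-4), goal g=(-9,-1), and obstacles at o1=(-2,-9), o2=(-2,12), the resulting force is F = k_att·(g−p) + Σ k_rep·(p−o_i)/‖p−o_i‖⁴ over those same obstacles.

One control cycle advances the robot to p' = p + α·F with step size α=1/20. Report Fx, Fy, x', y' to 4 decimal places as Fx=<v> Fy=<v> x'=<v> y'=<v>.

F_att = 1/2·(g−p) = 1/2·(-10,3) = (-5.0000,1.5000)
o1: d²=34 ≤ ρ²=52; F_rep = 5·(3,5)/34² = (0.0130,0.0216)
o2: d²=265 > ρ²=52 → inactive
F = F_att + ΣF_rep = (-4.9870,1.5216)
p' = p + 1/20·F = (0.7506,-3.9239)

Fx=-4.9870 Fy=1.5216 x'=0.7506 y'=-3.9239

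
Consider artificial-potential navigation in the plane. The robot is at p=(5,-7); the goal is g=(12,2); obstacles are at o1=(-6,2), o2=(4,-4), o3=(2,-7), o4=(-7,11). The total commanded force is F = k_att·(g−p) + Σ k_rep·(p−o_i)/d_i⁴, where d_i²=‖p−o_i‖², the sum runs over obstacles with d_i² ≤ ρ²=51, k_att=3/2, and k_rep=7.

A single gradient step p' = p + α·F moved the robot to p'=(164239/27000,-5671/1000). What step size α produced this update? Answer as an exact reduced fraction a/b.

F_att = 3/2·(g−p) = 3/2·(7,9) = (10.5000,13.5000)
o1: d²=202 > ρ²=51 → inactive
o2: d²=10 ≤ ρ²=51; F_rep = 7·(1,-3)/10² = (0.0700,-0.2100)
o3: d²=9 ≤ ρ²=51; F_rep = 7·(3,0)/9² = (0.2593,0.0000)
o4: d²=468 > ρ²=51 → inactive
F = F_att + ΣF_rep = (10.8293,13.2900)
Δp = p'−p = (1.0829,1.3290); α = Δx/Fx = (29239/27000) / (29239/2700) = 1/10
check: Δy/Fy = (1329/1000) / (1329/100) = 1/10 ✓

α = 1/10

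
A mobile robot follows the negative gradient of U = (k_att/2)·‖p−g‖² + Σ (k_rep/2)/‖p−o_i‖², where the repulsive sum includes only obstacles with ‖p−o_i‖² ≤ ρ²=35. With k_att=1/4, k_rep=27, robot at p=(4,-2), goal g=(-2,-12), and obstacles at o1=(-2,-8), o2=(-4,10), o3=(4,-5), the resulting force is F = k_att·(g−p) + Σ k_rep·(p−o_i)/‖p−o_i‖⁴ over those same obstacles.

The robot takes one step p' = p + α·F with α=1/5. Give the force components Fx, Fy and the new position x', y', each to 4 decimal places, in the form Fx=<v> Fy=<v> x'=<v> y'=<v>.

F_att = 1/4·(g−p) = 1/4·(-6,-10) = (-1.5000,-2.5000)
o1: d²=72 > ρ²=35 → inactive
o2: d²=208 > ρ²=35 → inactive
o3: d²=9 ≤ ρ²=35; F_rep = 27·(0,3)/9² = (0.0000,1.0000)
F = F_att + ΣF_rep = (-1.5000,-1.5000)
p' = p + 1/5·F = (3.7000,-2.3000)

Fx=-1.5000 Fy=-1.5000 x'=3.7000 y'=-2.3000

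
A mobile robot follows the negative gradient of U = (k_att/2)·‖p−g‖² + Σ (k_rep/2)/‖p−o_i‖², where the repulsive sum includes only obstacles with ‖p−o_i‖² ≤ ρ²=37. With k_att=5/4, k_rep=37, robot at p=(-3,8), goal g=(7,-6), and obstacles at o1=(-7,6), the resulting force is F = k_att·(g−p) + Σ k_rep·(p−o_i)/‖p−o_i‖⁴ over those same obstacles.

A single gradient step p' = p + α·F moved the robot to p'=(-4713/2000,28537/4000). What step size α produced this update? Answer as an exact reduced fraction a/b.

α = 1/20

F_att = 5/4·(g−p) = 5/4·(10,-14) = (12.5000,-17.5000)
o1: d²=20 ≤ ρ²=37; F_rep = 37·(4,2)/20² = (0.3700,0.1850)
F = F_att + ΣF_rep = (12.8700,-17.3150)
Δp = p'−p = (0.6435,-0.8658); α = Δx/Fx = (1287/2000) / (1287/100) = 1/20
check: Δy/Fy = (-3463/4000) / (-3463/200) = 1/20 ✓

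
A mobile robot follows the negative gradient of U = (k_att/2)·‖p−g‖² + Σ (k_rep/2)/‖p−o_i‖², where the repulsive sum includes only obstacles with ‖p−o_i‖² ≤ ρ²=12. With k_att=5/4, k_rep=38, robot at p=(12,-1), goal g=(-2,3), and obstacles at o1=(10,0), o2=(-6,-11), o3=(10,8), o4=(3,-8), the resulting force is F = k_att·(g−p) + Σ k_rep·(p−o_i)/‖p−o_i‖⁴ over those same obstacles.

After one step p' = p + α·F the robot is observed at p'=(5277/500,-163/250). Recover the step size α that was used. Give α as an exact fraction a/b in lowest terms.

F_att = 5/4·(g−p) = 5/4·(-14,4) = (-17.5000,5.0000)
o1: d²=5 ≤ ρ²=12; F_rep = 38·(2,-1)/5² = (3.0400,-1.5200)
o2: d²=424 > ρ²=12 → inactive
o3: d²=85 > ρ²=12 → inactive
o4: d²=130 > ρ²=12 → inactive
F = F_att + ΣF_rep = (-14.4600,3.4800)
Δp = p'−p = (-1.4460,0.3480); α = Δx/Fx = (-723/500) / (-723/50) = 1/10
check: Δy/Fy = (87/250) / (87/25) = 1/10 ✓

α = 1/10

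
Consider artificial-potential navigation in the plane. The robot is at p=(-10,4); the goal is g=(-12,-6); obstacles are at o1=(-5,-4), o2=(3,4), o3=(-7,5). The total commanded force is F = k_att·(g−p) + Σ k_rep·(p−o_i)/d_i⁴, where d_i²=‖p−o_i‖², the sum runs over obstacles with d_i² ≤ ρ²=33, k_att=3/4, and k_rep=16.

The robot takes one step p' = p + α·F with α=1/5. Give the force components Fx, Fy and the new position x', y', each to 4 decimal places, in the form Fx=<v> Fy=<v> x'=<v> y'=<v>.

Fx=-1.9800 Fy=-7.6600 x'=-10.3960 y'=2.4680

F_att = 3/4·(g−p) = 3/4·(-2,-10) = (-1.5000,-7.5000)
o1: d²=89 > ρ²=33 → inactive
o2: d²=169 > ρ²=33 → inactive
o3: d²=10 ≤ ρ²=33; F_rep = 16·(-3,-1)/10² = (-0.4800,-0.1600)
F = F_att + ΣF_rep = (-1.9800,-7.6600)
p' = p + 1/5·F = (-10.3960,2.4680)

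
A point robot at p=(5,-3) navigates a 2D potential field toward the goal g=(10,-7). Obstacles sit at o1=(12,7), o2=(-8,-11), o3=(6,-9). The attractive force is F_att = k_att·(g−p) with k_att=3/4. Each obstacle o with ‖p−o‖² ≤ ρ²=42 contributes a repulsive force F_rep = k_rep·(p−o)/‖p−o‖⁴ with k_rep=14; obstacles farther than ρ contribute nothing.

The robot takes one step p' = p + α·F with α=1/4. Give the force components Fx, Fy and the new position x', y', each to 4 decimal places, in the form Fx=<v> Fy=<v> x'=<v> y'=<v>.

Fx=3.7398 Fy=-2.9386 x'=5.9349 y'=-3.7347

F_att = 3/4·(g−p) = 3/4·(5,-4) = (3.7500,-3.0000)
o1: d²=149 > ρ²=42 → inactive
o2: d²=233 > ρ²=42 → inactive
o3: d²=37 ≤ ρ²=42; F_rep = 14·(-1,6)/37² = (-0.0102,0.0614)
F = F_att + ΣF_rep = (3.7398,-2.9386)
p' = p + 1/4·F = (5.9349,-3.7347)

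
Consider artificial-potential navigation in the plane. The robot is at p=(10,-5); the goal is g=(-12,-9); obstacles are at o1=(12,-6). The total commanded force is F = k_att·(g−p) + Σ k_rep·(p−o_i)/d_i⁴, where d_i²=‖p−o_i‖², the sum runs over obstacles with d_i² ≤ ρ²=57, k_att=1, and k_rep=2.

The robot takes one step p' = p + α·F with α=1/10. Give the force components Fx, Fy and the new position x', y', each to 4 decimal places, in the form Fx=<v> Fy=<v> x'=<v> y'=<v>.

Fx=-22.1600 Fy=-3.9200 x'=7.7840 y'=-5.3920

F_att = 1·(g−p) = 1·(-22,-4) = (-22.0000,-4.0000)
o1: d²=5 ≤ ρ²=57; F_rep = 2·(-2,1)/5² = (-0.1600,0.0800)
F = F_att + ΣF_rep = (-22.1600,-3.9200)
p' = p + 1/10·F = (7.7840,-5.3920)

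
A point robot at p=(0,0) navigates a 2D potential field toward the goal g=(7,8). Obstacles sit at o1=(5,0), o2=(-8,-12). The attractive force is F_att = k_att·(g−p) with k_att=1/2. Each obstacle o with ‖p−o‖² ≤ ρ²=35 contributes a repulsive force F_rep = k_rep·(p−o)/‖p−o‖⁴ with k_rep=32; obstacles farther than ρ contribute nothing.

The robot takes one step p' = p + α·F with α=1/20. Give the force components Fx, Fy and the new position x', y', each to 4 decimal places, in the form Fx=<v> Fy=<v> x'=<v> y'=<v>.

Fx=3.2440 Fy=4.0000 x'=0.1622 y'=0.2000

F_att = 1/2·(g−p) = 1/2·(7,8) = (3.5000,4.0000)
o1: d²=25 ≤ ρ²=35; F_rep = 32·(-5,0)/25² = (-0.2560,0.0000)
o2: d²=208 > ρ²=35 → inactive
F = F_att + ΣF_rep = (3.2440,4.0000)
p' = p + 1/20·F = (0.1622,0.2000)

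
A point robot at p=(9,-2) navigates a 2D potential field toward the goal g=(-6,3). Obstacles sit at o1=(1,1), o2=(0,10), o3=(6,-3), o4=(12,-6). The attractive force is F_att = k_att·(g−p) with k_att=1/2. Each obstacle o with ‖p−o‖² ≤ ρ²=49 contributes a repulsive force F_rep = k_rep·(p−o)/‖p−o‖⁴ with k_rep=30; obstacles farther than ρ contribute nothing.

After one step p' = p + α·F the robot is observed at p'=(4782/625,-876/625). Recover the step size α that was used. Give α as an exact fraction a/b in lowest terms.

α = 1/5

F_att = 1/2·(g−p) = 1/2·(-15,5) = (-7.5000,2.5000)
o1: d²=73 > ρ²=49 → inactive
o2: d²=225 > ρ²=49 → inactive
o3: d²=10 ≤ ρ²=49; F_rep = 30·(3,1)/10² = (0.9000,0.3000)
o4: d²=25 ≤ ρ²=49; F_rep = 30·(-3,4)/25² = (-0.1440,0.1920)
F = F_att + ΣF_rep = (-6.7440,2.9920)
Δp = p'−p = (-1.3488,0.5984); α = Δx/Fx = (-843/625) / (-843/125) = 1/5
check: Δy/Fy = (374/625) / (374/125) = 1/5 ✓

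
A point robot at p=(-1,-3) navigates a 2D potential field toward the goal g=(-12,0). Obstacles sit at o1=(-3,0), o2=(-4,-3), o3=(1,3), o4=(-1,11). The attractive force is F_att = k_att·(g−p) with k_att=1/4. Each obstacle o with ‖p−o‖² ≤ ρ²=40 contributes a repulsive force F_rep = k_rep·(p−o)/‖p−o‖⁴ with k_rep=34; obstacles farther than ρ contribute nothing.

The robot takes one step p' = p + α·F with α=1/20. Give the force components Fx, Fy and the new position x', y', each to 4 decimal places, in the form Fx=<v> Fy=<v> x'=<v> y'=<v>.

Fx=-1.1309 Fy=0.0189 x'=-1.0565 y'=-2.9991

F_att = 1/4·(g−p) = 1/4·(-11,3) = (-2.7500,0.7500)
o1: d²=13 ≤ ρ²=40; F_rep = 34·(2,-3)/13² = (0.4024,-0.6036)
o2: d²=9 ≤ ρ²=40; F_rep = 34·(3,0)/9² = (1.2593,0.0000)
o3: d²=40 ≤ ρ²=40; F_rep = 34·(-2,-6)/40² = (-0.0425,-0.1275)
o4: d²=196 > ρ²=40 → inactive
F = F_att + ΣF_rep = (-1.1309,0.0189)
p' = p + 1/20·F = (-1.0565,-2.9991)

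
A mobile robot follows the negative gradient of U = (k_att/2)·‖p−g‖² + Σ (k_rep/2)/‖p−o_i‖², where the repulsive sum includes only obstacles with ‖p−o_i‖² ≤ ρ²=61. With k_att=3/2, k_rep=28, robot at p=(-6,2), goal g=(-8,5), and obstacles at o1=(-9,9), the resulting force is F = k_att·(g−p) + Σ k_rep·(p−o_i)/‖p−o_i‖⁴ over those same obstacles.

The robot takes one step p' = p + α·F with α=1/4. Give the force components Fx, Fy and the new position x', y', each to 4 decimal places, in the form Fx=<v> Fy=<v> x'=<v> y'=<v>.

F_att = 3/2·(g−p) = 3/2·(-2,3) = (-3.0000,4.5000)
o1: d²=58 ≤ ρ²=61; F_rep = 28·(3,-7)/58² = (0.0250,-0.0583)
F = F_att + ΣF_rep = (-2.9750,4.4417)
p' = p + 1/4·F = (-6.7438,3.1104)

Fx=-2.9750 Fy=4.4417 x'=-6.7438 y'=3.1104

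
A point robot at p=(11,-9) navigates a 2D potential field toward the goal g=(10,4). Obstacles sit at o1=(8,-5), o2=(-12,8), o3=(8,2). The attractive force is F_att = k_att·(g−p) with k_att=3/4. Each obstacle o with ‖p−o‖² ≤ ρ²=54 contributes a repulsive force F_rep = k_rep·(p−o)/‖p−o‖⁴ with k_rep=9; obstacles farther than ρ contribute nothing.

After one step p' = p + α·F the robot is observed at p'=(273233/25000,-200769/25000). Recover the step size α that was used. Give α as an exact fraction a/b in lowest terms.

F_att = 3/4·(g−p) = 3/4·(-1,13) = (-0.7500,9.7500)
o1: d²=25 ≤ ρ²=54; F_rep = 9·(3,-4)/25² = (0.0432,-0.0576)
o2: d²=818 > ρ²=54 → inactive
o3: d²=130 > ρ²=54 → inactive
F = F_att + ΣF_rep = (-0.7068,9.6924)
Δp = p'−p = (-0.0707,0.9692); α = Δx/Fx = (-1767/25000) / (-1767/2500) = 1/10
check: Δy/Fy = (24231/25000) / (24231/2500) = 1/10 ✓

α = 1/10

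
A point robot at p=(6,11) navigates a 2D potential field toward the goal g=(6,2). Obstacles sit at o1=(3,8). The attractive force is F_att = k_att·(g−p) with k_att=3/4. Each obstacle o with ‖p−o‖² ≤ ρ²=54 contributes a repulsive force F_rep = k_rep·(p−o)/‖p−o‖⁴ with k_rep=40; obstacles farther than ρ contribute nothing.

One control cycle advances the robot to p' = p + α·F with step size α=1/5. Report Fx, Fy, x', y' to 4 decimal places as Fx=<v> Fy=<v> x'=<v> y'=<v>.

Fx=0.3704 Fy=-6.3796 x'=6.0741 y'=9.7241

F_att = 3/4·(g−p) = 3/4·(0,-9) = (0.0000,-6.7500)
o1: d²=18 ≤ ρ²=54; F_rep = 40·(3,3)/18² = (0.3704,0.3704)
F = F_att + ΣF_rep = (0.3704,-6.3796)
p' = p + 1/5·F = (6.0741,9.7241)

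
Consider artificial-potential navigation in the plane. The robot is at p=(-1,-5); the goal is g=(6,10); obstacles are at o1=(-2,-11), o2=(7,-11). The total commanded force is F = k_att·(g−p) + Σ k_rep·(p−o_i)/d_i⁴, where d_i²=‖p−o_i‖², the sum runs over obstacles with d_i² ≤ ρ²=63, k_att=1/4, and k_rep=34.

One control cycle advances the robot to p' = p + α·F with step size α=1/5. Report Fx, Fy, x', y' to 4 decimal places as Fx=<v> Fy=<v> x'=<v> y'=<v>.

Fx=1.7748 Fy=3.8990 x'=-0.6450 y'=-4.2202

F_att = 1/4·(g−p) = 1/4·(7,15) = (1.7500,3.7500)
o1: d²=37 ≤ ρ²=63; F_rep = 34·(1,6)/37² = (0.0248,0.1490)
o2: d²=100 > ρ²=63 → inactive
F = F_att + ΣF_rep = (1.7748,3.8990)
p' = p + 1/5·F = (-0.6450,-4.2202)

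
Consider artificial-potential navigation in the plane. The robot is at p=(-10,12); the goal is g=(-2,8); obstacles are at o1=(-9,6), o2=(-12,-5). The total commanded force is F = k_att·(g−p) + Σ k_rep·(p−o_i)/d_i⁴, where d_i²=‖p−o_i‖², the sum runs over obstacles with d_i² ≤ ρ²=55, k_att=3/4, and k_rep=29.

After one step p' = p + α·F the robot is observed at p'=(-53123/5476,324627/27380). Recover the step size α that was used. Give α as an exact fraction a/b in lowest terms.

α = 1/20

F_att = 3/4·(g−p) = 3/4·(8,-4) = (6.0000,-3.0000)
o1: d²=37 ≤ ρ²=55; F_rep = 29·(-1,6)/37² = (-0.0212,0.1271)
o2: d²=293 > ρ²=55 → inactive
F = F_att + ΣF_rep = (5.9788,-2.8729)
Δp = p'−p = (0.2989,-0.1436); α = Δx/Fx = (1637/5476) / (8185/1369) = 1/20
check: Δy/Fy = (-3933/27380) / (-3933/1369) = 1/20 ✓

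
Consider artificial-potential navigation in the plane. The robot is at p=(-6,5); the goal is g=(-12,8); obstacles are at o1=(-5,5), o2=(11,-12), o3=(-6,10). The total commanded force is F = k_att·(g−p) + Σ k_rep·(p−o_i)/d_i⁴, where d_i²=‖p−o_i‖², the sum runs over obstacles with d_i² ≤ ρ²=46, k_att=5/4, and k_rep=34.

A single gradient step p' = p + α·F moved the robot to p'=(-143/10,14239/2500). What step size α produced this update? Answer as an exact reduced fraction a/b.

F_att = 5/4·(g−p) = 5/4·(-6,3) = (-7.5000,3.7500)
o1: d²=1 ≤ ρ²=46; F_rep = 34·(-1,0)/1² = (-34.0000,0.0000)
o2: d²=578 > ρ²=46 → inactive
o3: d²=25 ≤ ρ²=46; F_rep = 34·(0,-5)/25² = (0.0000,-0.2720)
F = F_att + ΣF_rep = (-41.5000,3.4780)
Δp = p'−p = (-8.3000,0.6956); α = Δx/Fx = (-83/10) / (-83/2) = 1/5
check: Δy/Fy = (1739/2500) / (1739/500) = 1/5 ✓

α = 1/5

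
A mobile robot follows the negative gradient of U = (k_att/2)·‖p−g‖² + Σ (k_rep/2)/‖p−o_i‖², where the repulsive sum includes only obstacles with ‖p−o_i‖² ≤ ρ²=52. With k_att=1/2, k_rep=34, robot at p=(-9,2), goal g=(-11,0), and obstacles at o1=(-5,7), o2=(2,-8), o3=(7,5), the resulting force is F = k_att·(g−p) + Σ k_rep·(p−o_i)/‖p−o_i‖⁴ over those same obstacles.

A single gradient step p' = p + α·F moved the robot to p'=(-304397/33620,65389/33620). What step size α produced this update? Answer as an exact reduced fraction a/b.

α = 1/20

F_att = 1/2·(g−p) = 1/2·(-2,-2) = (-1.0000,-1.0000)
o1: d²=41 ≤ ρ²=52; F_rep = 34·(-4,-5)/41² = (-0.0809,-0.1011)
o2: d²=221 > ρ²=52 → inactive
o3: d²=265 > ρ²=52 → inactive
F = F_att + ΣF_rep = (-1.0809,-1.1011)
Δp = p'−p = (-0.0540,-0.0551); α = Δx/Fx = (-1817/33620) / (-1817/1681) = 1/20
check: Δy/Fy = (-1851/33620) / (-1851/1681) = 1/20 ✓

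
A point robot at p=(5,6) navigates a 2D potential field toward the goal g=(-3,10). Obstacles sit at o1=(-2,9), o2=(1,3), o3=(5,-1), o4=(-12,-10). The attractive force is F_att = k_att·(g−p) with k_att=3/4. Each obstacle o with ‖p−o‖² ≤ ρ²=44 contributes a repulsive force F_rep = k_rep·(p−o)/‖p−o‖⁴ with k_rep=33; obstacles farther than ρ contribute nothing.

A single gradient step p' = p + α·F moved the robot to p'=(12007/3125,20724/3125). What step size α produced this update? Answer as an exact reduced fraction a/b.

α = 1/5

F_att = 3/4·(g−p) = 3/4·(-8,4) = (-6.0000,3.0000)
o1: d²=58 > ρ²=44 → inactive
o2: d²=25 ≤ ρ²=44; F_rep = 33·(4,3)/25² = (0.2112,0.1584)
o3: d²=49 > ρ²=44 → inactive
o4: d²=545 > ρ²=44 → inactive
F = F_att + ΣF_rep = (-5.7888,3.1584)
Δp = p'−p = (-1.1578,0.6317); α = Δx/Fx = (-3618/3125) / (-3618/625) = 1/5
check: Δy/Fy = (1974/3125) / (1974/625) = 1/5 ✓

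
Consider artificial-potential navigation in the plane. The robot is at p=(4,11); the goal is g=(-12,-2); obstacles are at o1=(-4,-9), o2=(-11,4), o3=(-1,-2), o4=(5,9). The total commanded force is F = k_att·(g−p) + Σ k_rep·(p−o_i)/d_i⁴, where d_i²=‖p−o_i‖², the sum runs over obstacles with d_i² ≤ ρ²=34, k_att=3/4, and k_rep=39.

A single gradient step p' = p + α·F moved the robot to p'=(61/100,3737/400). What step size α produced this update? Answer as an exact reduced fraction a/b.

F_att = 3/4·(g−p) = 3/4·(-16,-13) = (-12.0000,-9.7500)
o1: d²=464 > ρ²=34 → inactive
o2: d²=274 > ρ²=34 → inactive
o3: d²=194 > ρ²=34 → inactive
o4: d²=5 ≤ ρ²=34; F_rep = 39·(-1,2)/5² = (-1.5600,3.1200)
F = F_att + ΣF_rep = (-13.5600,-6.6300)
Δp = p'−p = (-3.3900,-1.6575); α = Δx/Fx = (-339/100) / (-339/25) = 1/4
check: Δy/Fy = (-663/400) / (-663/100) = 1/4 ✓

α = 1/4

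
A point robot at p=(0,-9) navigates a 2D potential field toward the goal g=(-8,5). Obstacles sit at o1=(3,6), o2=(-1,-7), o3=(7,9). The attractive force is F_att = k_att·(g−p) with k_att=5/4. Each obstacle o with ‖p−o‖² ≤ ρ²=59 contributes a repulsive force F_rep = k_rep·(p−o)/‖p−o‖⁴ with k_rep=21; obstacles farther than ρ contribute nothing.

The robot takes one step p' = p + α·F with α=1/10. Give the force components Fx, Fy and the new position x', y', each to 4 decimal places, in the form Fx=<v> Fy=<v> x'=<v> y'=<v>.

Fx=-9.1600 Fy=15.8200 x'=-0.9160 y'=-7.4180

F_att = 5/4·(g−p) = 5/4·(-8,14) = (-10.0000,17.5000)
o1: d²=234 > ρ²=59 → inactive
o2: d²=5 ≤ ρ²=59; F_rep = 21·(1,-2)/5² = (0.8400,-1.6800)
o3: d²=373 > ρ²=59 → inactive
F = F_att + ΣF_rep = (-9.1600,15.8200)
p' = p + 1/10·F = (-0.9160,-7.4180)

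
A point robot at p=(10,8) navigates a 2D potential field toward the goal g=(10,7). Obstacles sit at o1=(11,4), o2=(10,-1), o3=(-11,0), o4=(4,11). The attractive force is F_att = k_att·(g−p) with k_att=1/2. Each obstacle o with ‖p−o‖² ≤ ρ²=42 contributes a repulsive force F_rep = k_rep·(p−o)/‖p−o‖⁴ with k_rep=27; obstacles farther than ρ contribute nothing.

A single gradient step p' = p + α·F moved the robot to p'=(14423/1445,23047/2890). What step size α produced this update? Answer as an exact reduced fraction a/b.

F_att = 1/2·(g−p) = 1/2·(0,-1) = (0.0000,-0.5000)
o1: d²=17 ≤ ρ²=42; F_rep = 27·(-1,4)/17² = (-0.0934,0.3737)
o2: d²=81 > ρ²=42 → inactive
o3: d²=505 > ρ²=42 → inactive
o4: d²=45 > ρ²=42 → inactive
F = F_att + ΣF_rep = (-0.0934,-0.1263)
Δp = p'−p = (-0.0187,-0.0253); α = Δx/Fx = (-27/1445) / (-27/289) = 1/5
check: Δy/Fy = (-73/2890) / (-73/578) = 1/5 ✓

α = 1/5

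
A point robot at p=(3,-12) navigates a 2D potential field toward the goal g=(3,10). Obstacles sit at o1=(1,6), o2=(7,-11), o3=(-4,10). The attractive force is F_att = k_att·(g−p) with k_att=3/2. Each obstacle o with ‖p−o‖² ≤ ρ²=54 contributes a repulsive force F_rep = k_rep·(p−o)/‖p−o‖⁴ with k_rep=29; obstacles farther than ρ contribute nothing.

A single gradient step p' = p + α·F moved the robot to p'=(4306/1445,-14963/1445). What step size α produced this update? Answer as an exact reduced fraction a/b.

F_att = 3/2·(g−p) = 3/2·(0,22) = (0.0000,33.0000)
o1: d²=328 > ρ²=54 → inactive
o2: d²=17 ≤ ρ²=54; F_rep = 29·(-4,-1)/17² = (-0.4014,-0.1003)
o3: d²=533 > ρ²=54 → inactive
F = F_att + ΣF_rep = (-0.4014,32.8997)
Δp = p'−p = (-0.0201,1.6450); α = Δx/Fx = (-29/1445) / (-116/289) = 1/20
check: Δy/Fy = (2377/1445) / (9508/289) = 1/20 ✓

α = 1/20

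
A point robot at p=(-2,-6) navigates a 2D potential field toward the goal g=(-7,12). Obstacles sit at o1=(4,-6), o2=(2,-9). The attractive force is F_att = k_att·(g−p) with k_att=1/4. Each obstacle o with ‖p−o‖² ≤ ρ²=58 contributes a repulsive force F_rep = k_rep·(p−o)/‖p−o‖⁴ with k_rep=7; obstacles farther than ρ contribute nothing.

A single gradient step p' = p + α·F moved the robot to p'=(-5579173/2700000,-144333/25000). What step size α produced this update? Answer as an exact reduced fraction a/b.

F_att = 1/4·(g−p) = 1/4·(-5,18) = (-1.2500,4.5000)
o1: d²=36 ≤ ρ²=58; F_rep = 7·(-6,0)/36² = (-0.0324,0.0000)
o2: d²=25 ≤ ρ²=58; F_rep = 7·(-4,3)/25² = (-0.0448,0.0336)
F = F_att + ΣF_rep = (-1.3272,4.5336)
Δp = p'−p = (-0.0664,0.2267); α = Δx/Fx = (-179173/2700000) / (-179173/135000) = 1/20
check: Δy/Fy = (5667/25000) / (5667/1250) = 1/20 ✓

α = 1/20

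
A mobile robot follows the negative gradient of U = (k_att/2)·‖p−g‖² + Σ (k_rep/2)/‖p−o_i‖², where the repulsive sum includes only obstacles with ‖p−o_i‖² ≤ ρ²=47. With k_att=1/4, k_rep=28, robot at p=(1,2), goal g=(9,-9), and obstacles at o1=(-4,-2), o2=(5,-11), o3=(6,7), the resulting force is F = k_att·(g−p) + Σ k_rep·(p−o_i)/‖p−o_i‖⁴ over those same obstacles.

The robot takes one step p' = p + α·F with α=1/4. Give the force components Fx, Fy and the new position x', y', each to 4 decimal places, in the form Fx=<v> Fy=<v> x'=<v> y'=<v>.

F_att = 1/4·(g−p) = 1/4·(8,-11) = (2.0000,-2.7500)
o1: d²=41 ≤ ρ²=47; F_rep = 28·(5,4)/41² = (0.0833,0.0666)
o2: d²=185 > ρ²=47 → inactive
o3: d²=50 > ρ²=47 → inactive
F = F_att + ΣF_rep = (2.0833,-2.6834)
p' = p + 1/4·F = (1.5208,1.3292)

Fx=2.0833 Fy=-2.6834 x'=1.5208 y'=1.3292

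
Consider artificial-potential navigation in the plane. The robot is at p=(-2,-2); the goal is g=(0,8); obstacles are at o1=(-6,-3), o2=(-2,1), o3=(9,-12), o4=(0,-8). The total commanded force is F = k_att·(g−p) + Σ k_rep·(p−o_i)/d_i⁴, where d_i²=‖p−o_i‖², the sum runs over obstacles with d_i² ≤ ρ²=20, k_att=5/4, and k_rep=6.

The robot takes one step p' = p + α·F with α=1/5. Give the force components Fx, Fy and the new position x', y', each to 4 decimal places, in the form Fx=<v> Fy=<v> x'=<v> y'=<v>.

F_att = 5/4·(g−p) = 5/4·(2,10) = (2.5000,12.5000)
o1: d²=17 ≤ ρ²=20; F_rep = 6·(4,1)/17² = (0.0830,0.0208)
o2: d²=9 ≤ ρ²=20; F_rep = 6·(0,-3)/9² = (0.0000,-0.2222)
o3: d²=221 > ρ²=20 → inactive
o4: d²=40 > ρ²=20 → inactive
F = F_att + ΣF_rep = (2.5830,12.2985)
p' = p + 1/5·F = (-1.4834,0.4597)

Fx=2.5830 Fy=12.2985 x'=-1.4834 y'=0.4597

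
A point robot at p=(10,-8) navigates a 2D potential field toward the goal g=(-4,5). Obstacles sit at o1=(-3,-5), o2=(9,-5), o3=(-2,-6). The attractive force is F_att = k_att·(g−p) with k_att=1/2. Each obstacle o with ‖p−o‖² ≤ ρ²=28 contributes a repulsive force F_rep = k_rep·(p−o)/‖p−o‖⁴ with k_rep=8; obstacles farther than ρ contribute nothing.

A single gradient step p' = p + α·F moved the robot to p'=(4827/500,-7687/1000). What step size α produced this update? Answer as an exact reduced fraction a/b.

F_att = 1/2·(g−p) = 1/2·(-14,13) = (-7.0000,6.5000)
o1: d²=178 > ρ²=28 → inactive
o2: d²=10 ≤ ρ²=28; F_rep = 8·(1,-3)/10² = (0.0800,-0.2400)
o3: d²=148 > ρ²=28 → inactive
F = F_att + ΣF_rep = (-6.9200,6.2600)
Δp = p'−p = (-0.3460,0.3130); α = Δx/Fx = (-173/500) / (-173/25) = 1/20
check: Δy/Fy = (313/1000) / (313/50) = 1/20 ✓

α = 1/20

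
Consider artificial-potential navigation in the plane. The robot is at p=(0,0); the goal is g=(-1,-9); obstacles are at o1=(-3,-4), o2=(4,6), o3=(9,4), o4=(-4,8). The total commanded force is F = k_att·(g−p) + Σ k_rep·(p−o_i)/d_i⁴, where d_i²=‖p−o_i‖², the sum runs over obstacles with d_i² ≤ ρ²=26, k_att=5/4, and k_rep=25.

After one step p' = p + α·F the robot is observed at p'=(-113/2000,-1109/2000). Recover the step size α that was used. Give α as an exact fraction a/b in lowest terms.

α = 1/20

F_att = 5/4·(g−p) = 5/4·(-1,-9) = (-1.2500,-11.2500)
o1: d²=25 ≤ ρ²=26; F_rep = 25·(3,4)/25² = (0.1200,0.1600)
o2: d²=52 > ρ²=26 → inactive
o3: d²=97 > ρ²=26 → inactive
o4: d²=80 > ρ²=26 → inactive
F = F_att + ΣF_rep = (-1.1300,-11.0900)
Δp = p'−p = (-0.0565,-0.5545); α = Δx/Fx = (-113/2000) / (-113/100) = 1/20
check: Δy/Fy = (-1109/2000) / (-1109/100) = 1/20 ✓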